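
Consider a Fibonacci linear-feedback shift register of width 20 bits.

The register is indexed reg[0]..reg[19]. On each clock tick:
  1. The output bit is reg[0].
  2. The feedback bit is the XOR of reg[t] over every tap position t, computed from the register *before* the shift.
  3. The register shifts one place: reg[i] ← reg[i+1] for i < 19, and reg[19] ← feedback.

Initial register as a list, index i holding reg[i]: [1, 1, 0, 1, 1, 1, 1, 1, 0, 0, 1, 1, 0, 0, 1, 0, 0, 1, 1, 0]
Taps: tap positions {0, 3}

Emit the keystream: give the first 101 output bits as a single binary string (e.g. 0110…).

11011111001100100110001001101010000101110001001110101010111110001110111111010011111110010001010011000

k : reg_k → out_k, fb_k
0: 11011111001100100110 → 1, fb=0
1: 10111110011001001100 → 1, fb=0
2: 01111100110010011000 → 0, fb=1
3: 11111001100100110001 → 1, fb=0
4: 11110011001001100010 → 1, fb=0
5: 11100110010011000100 → 1, fb=1
6: 11001100100110001001 → 1, fb=1
7: 10011001001100010011 → 1, fb=0
8: 00110010011000100110 → 0, fb=1
9: 01100100110001001101 → 0, fb=0
10: 11001001100010011010 → 1, fb=1
11: 10010011000100110101 → 1, fb=0
12: 00100110001001101010 → 0, fb=0
13: 01001100010011010100 → 0, fb=0
14: 10011000100110101000 → 1, fb=0
15: 00110001001101010000 → 0, fb=1
16: 01100010011010100001 → 0, fb=0
17: 11000100110101000010 → 1, fb=1
18: 10001001101010000101 → 1, fb=1
19: 00010011010100001011 → 0, fb=1
20: 00100110101000010111 → 0, fb=0
21: 01001101010000101110 → 0, fb=0
22: 10011010100001011100 → 1, fb=0
23: 00110101000010111000 → 0, fb=1
24: 01101010000101110001 → 0, fb=0
25: 11010100001011100010 → 1, fb=0
26: 10101000010111000100 → 1, fb=1
27: 01010000101110001001 → 0, fb=1
28: 10100001011100010011 → 1, fb=1
29: 01000010111000100111 → 0, fb=0
30: 10000101110001001110 → 1, fb=1
31: 00001011100010011101 → 0, fb=0
32: 00010111000100111010 → 0, fb=1
33: 00101110001001110101 → 0, fb=0
34: 01011100010011101010 → 0, fb=1
35: 10111000100111010101 → 1, fb=0
36: 01110001001110101010 → 0, fb=1
37: 11100010011101010101 → 1, fb=1
38: 11000100111010101011 → 1, fb=1
39: 10001001110101010111 → 1, fb=1
40: 00010011101010101111 → 0, fb=1
41: 00100111010101011111 → 0, fb=0
42: 01001110101010111110 → 0, fb=0
43: 10011101010101111100 → 1, fb=0
44: 00111010101011111000 → 0, fb=1
45: 01110101010111110001 → 0, fb=1
46: 11101010101111100011 → 1, fb=1
47: 11010101011111000111 → 1, fb=0
48: 10101010111110001110 → 1, fb=1
49: 01010101111100011101 → 0, fb=1
50: 10101011111000111011 → 1, fb=1
51: 01010111110001110111 → 0, fb=1
52: 10101111100011101111 → 1, fb=1
53: 01011111000111011111 → 0, fb=1
54: 10111110001110111111 → 1, fb=0
55: 01111100011101111110 → 0, fb=1
56: 11111000111011111101 → 1, fb=0
57: 11110001110111111010 → 1, fb=0
58: 11100011101111110100 → 1, fb=1
59: 11000111011111101001 → 1, fb=1
60: 10001110111111010011 → 1, fb=1
61: 00011101111110100111 → 0, fb=1
62: 00111011111101001111 → 0, fb=1
63: 01110111111010011111 → 0, fb=1
64: 11101111110100111111 → 1, fb=1
65: 11011111101001111111 → 1, fb=0
66: 10111111010011111110 → 1, fb=0
67: 01111110100111111100 → 0, fb=1
68: 11111101001111111001 → 1, fb=0
69: 11111010011111110010 → 1, fb=0
70: 11110100111111100100 → 1, fb=0
71: 11101001111111001000 → 1, fb=1
72: 11010011111110010001 → 1, fb=0
73: 10100111111100100010 → 1, fb=1
74: 01001111111001000101 → 0, fb=0
75: 10011111110010001010 → 1, fb=0
76: 00111111100100010100 → 0, fb=1
77: 01111111001000101001 → 0, fb=1
78: 11111110010001010011 → 1, fb=0
79: 11111100100010100110 → 1, fb=0
80: 11111001000101001100 → 1, fb=0
81: 11110010001010011000 → 1, fb=0
82: 11100100010100110000 → 1, fb=1
83: 11001000101001100001 → 1, fb=1
84: 10010001010011000011 → 1, fb=0
85: 00100010100110000110 → 0, fb=0
86: 01000101001100001100 → 0, fb=0
87: 10001010011000011000 → 1, fb=1
88: 00010100110000110001 → 0, fb=1
89: 00101001100001100011 → 0, fb=0
90: 01010011000011000110 → 0, fb=1
91: 10100110000110001101 → 1, fb=1
92: 01001100001100011011 → 0, fb=0
93: 10011000011000110110 → 1, fb=0
94: 00110000110001101100 → 0, fb=1
95: 01100001100011011001 → 0, fb=0
96: 11000011000110110010 → 1, fb=1
97: 10000110001101100101 → 1, fb=1
98: 00001100011011001011 → 0, fb=0
99: 00011000110110010110 → 0, fb=1
100: 00110001101100101101 → 0, fb=1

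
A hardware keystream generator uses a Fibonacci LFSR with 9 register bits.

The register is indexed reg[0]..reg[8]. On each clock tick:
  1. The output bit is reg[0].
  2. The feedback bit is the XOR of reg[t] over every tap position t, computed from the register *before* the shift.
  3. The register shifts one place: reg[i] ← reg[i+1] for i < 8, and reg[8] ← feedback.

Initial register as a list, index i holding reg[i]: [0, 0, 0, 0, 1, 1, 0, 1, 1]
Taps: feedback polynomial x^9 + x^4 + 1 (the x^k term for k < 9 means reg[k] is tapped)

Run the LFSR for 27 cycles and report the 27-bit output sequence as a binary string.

000011011110100110111001000

tick  register→output (feedback)
  0  000011011→0 (1)
  1  000110111→0 (1)
  2  001101111→0 (0)
  3  011011110→0 (1)
  4  110111101→1 (0)
  5  101111010→1 (0)
  6  011110100→0 (1)
  7  111101001→1 (1)
  8  111010011→1 (0)
  9  110100110→1 (1)
 10  101001101→1 (1)
 11  010011011→0 (1)
 12  100110111→1 (0)
 13  001101110→0 (0)
 14  011011100→0 (1)
 15  110111001→1 (0)
 16  101110010→1 (0)
 17  011100100→0 (0)
 18  111001000→1 (1)
 19  110010001→1 (0)
 20  100100010→1 (1)
 21  001000101→0 (0)
 22  010001010→0 (0)
 23  100010100→1 (0)
 24  000101000→0 (0)
 25  001010000→0 (1)
 26  010100001→0 (0)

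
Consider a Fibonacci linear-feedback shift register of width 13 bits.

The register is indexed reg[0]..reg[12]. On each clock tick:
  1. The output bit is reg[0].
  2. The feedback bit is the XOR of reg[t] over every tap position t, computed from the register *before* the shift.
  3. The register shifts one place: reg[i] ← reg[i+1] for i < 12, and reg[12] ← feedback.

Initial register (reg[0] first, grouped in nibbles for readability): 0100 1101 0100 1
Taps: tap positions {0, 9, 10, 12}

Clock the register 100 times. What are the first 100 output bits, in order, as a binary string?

0100110101001010111011100101000001010110001110111010101111101011000010110000111001011011001110111110

k : reg_k → out_k, fb_k
0: 0100110101001 → 0, fb=0
1: 1001101010010 → 1, fb=1
2: 0011010100101 → 0, fb=0
3: 0110101001010 → 0, fb=1
4: 1101010010101 → 1, fb=1
5: 1010100101011 → 1, fb=1
6: 0101001010111 → 0, fb=0
7: 1010010101110 → 1, fb=1
8: 0100101011101 → 0, fb=1
9: 1001010111011 → 1, fb=1
10: 0010101110111 → 0, fb=0
11: 0101011101110 → 0, fb=0
12: 1010111011100 → 1, fb=1
13: 0101110111001 → 0, fb=0
14: 1011101110010 → 1, fb=1
15: 0111011100101 → 0, fb=0
16: 1110111001010 → 1, fb=0
17: 1101110010100 → 1, fb=0
18: 1011100101000 → 1, fb=0
19: 0111001010000 → 0, fb=0
20: 1110010100000 → 1, fb=1
21: 1100101000001 → 1, fb=0
22: 1001010000010 → 1, fb=1
23: 0010100000101 → 0, fb=0
24: 0101000001010 → 0, fb=1
25: 1010000010101 → 1, fb=1
26: 0100000101011 → 0, fb=0
27: 1000001010110 → 1, fb=0
28: 0000010101100 → 0, fb=0
29: 0000101011000 → 0, fb=1
30: 0001010110001 → 0, fb=1
31: 0010101100011 → 0, fb=1
32: 0101011000111 → 0, fb=0
33: 1010110001110 → 1, fb=1
34: 0101100011101 → 0, fb=1
35: 1011000111011 → 1, fb=1
36: 0110001110111 → 0, fb=0
37: 1100011101110 → 1, fb=1
38: 1000111011101 → 1, fb=0
39: 0001110111010 → 0, fb=1
40: 0011101110101 → 0, fb=0
41: 0111011101010 → 0, fb=1
42: 1110111010101 → 1, fb=1
43: 1101110101011 → 1, fb=1
44: 1011101010111 → 1, fb=1
45: 0111010101111 → 0, fb=1
46: 1110101011111 → 1, fb=0
47: 1101010111110 → 1, fb=1
48: 1010101111101 → 1, fb=0
49: 0101011111010 → 0, fb=1
50: 1010111110101 → 1, fb=1
51: 0101111101011 → 0, fb=0
52: 1011111010110 → 1, fb=0
53: 0111110101100 → 0, fb=0
54: 1111101011000 → 1, fb=0
55: 1111010110000 → 1, fb=1
56: 1110101100001 → 1, fb=0
57: 1101011000010 → 1, fb=1
58: 1010110000101 → 1, fb=1
59: 0101100001011 → 0, fb=0
60: 1011000010110 → 1, fb=0
61: 0110000101100 → 0, fb=0
62: 1100001011000 → 1, fb=0
63: 1000010110000 → 1, fb=1
64: 0000101100001 → 0, fb=1
65: 0001011000011 → 0, fb=1
66: 0010110000111 → 0, fb=0
67: 0101100001110 → 0, fb=0
68: 1011000011100 → 1, fb=1
69: 0110000111001 → 0, fb=0
70: 1100001110010 → 1, fb=1
71: 1000011100101 → 1, fb=1
72: 0000111001011 → 0, fb=0
73: 0001110010110 → 0, fb=1
74: 0011100101101 → 0, fb=1
75: 0111001011011 → 0, fb=0
76: 1110010110110 → 1, fb=0
77: 1100101101100 → 1, fb=1
78: 1001011011001 → 1, fb=1
79: 0010110110011 → 0, fb=1
80: 0101101100111 → 0, fb=0
81: 1011011001110 → 1, fb=1
82: 0110110011101 → 0, fb=1
83: 1101100111011 → 1, fb=1
84: 1011001110111 → 1, fb=1
85: 0110011101111 → 0, fb=1
86: 1100111011111 → 1, fb=0
87: 1001110111110 → 1, fb=1
88: 0011101111101 → 0, fb=1
89: 0111011111011 → 0, fb=0
90: 1110111110110 → 1, fb=0
91: 1101111101100 → 1, fb=1
92: 1011111011001 → 1, fb=1
93: 0111110110011 → 0, fb=1
94: 1111101100111 → 1, fb=1
95: 1111011001111 → 1, fb=0
96: 1110110011110 → 1, fb=1
97: 1101100111101 → 1, fb=0
98: 1011001111010 → 1, fb=0
99: 0110011110100 → 0, fb=1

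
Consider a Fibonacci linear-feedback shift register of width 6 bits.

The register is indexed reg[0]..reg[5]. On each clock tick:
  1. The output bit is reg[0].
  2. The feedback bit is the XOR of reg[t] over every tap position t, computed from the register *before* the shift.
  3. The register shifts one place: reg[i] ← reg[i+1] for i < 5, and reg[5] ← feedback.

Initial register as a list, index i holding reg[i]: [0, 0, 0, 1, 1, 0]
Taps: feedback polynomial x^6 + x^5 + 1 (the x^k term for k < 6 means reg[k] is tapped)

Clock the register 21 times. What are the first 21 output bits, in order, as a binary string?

000110000100000111111

step | reg (before) | out | fb
   0 | 000110 | 0 | 0
   1 | 001100 | 0 | 0
   2 | 011000 | 0 | 0
   3 | 110000 | 1 | 1
   4 | 100001 | 1 | 0
   5 | 000010 | 0 | 0
   6 | 000100 | 0 | 0
   7 | 001000 | 0 | 0
   8 | 010000 | 0 | 0
   9 | 100000 | 1 | 1
  10 | 000001 | 0 | 1
  11 | 000011 | 0 | 1
  12 | 000111 | 0 | 1
  13 | 001111 | 0 | 1
  14 | 011111 | 0 | 1
  15 | 111111 | 1 | 0
  16 | 111110 | 1 | 1
  17 | 111101 | 1 | 0
  18 | 111010 | 1 | 1
  19 | 110101 | 1 | 0
  20 | 101010 | 1 | 1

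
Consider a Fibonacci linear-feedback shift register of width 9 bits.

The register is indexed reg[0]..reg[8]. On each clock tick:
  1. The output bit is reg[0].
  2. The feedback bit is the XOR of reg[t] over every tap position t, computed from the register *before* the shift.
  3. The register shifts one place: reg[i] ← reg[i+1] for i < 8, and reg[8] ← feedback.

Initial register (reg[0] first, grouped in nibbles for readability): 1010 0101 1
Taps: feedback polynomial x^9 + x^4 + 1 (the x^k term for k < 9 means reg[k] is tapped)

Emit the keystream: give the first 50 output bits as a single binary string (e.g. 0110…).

10100101111111010001011000111010110010110011110001

tick  register→output (feedback)
  0  101001011→1 (1)
  1  010010111→0 (1)
  2  100101111→1 (1)
  3  001011111→0 (1)
  4  010111111→0 (1)
  5  101111111→1 (0)
  6  011111110→0 (1)
  7  111111101→1 (0)
  8  111111010→1 (0)
  9  111110100→1 (0)
 10  111101000→1 (1)
 11  111010001→1 (0)
 12  110100010→1 (1)
 13  101000101→1 (1)
 14  010001011→0 (0)
 15  100010110→1 (0)
 16  000101100→0 (0)
 17  001011000→0 (1)
 18  010110001→0 (1)
 19  101100011→1 (1)
 20  011000111→0 (0)
 21  110001110→1 (1)
 22  100011101→1 (0)
 23  000111010→0 (1)
 24  001110101→0 (1)
 25  011101011→0 (0)
 26  111010110→1 (0)
 27  110101100→1 (1)
 28  101011001→1 (0)
 29  010110010→0 (1)
 30  101100101→1 (1)
 31  011001011→0 (0)
 32  110010110→1 (0)
 33  100101100→1 (1)
 34  001011001→0 (1)
 35  010110011→0 (1)
 36  101100111→1 (1)
 37  011001111→0 (0)
 38  110011110→1 (0)
 39  100111100→1 (0)
 40  001111000→0 (1)
 41  011110001→0 (1)
 42  111100011→1 (1)
 43  111000111→1 (1)
 44  110001111→1 (1)
 45  100011111→1 (0)
 46  000111110→0 (1)
 47  001111101→0 (1)
 48  011111011→0 (1)
 49  111110111→1 (0)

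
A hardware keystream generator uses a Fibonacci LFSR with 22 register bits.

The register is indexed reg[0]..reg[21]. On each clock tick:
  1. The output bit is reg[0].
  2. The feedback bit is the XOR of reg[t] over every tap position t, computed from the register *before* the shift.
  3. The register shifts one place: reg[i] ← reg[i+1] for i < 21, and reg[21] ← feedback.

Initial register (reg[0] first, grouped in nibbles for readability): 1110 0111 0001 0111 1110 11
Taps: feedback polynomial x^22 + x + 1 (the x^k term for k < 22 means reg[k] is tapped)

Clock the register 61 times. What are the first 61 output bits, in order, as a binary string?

k : reg_k → out_k, fb_k
0: 1110011100010111111011 → 1, fb=0
1: 1100111000101111110110 → 1, fb=0
2: 1001110001011111101100 → 1, fb=1
3: 0011100010111111011001 → 0, fb=0
4: 0111000101111110110010 → 0, fb=1
5: 1110001011111101100101 → 1, fb=0
6: 1100010111111011001010 → 1, fb=0
7: 1000101111110110010100 → 1, fb=1
8: 0001011111101100101001 → 0, fb=0
9: 0010111111011001010010 → 0, fb=0
10: 0101111110110010100100 → 0, fb=1
11: 1011111101100101001001 → 1, fb=1
12: 0111111011001010010011 → 0, fb=1
13: 1111110110010100100111 → 1, fb=0
14: 1111101100101001001110 → 1, fb=0
15: 1111011001010010011100 → 1, fb=0
16: 1110110010100100111000 → 1, fb=0
17: 1101100101001001110000 → 1, fb=0
18: 1011001010010011100000 → 1, fb=1
19: 0110010100100111000001 → 0, fb=1
20: 1100101001001110000011 → 1, fb=0
21: 1001010010011100000110 → 1, fb=1
22: 0010100100111000001101 → 0, fb=0
23: 0101001001110000011010 → 0, fb=1
24: 1010010011100000110101 → 1, fb=1
25: 0100100111000001101011 → 0, fb=1
26: 1001001110000011010111 → 1, fb=1
27: 0010011100000110101111 → 0, fb=0
28: 0100111000001101011110 → 0, fb=1
29: 1001110000011010111101 → 1, fb=1
30: 0011100000110101111011 → 0, fb=0
31: 0111000001101011110110 → 0, fb=1
32: 1110000011010111101101 → 1, fb=0
33: 1100000110101111011010 → 1, fb=0
34: 1000001101011110110100 → 1, fb=1
35: 0000011010111101101001 → 0, fb=0
36: 0000110101111011010010 → 0, fb=0
37: 0001101011110110100100 → 0, fb=0
38: 0011010111101101001000 → 0, fb=0
39: 0110101111011010010000 → 0, fb=1
40: 1101011110110100100001 → 1, fb=0
41: 1010111101101001000010 → 1, fb=1
42: 0101111011010010000101 → 0, fb=1
43: 1011110110100100001011 → 1, fb=1
44: 0111101101001000010111 → 0, fb=1
45: 1111011010010000101111 → 1, fb=0
46: 1110110100100001011110 → 1, fb=0
47: 1101101001000010111100 → 1, fb=0
48: 1011010010000101111000 → 1, fb=1
49: 0110100100001011110001 → 0, fb=1
50: 1101001000010111100011 → 1, fb=0
51: 1010010000101111000110 → 1, fb=1
52: 0100100001011110001101 → 0, fb=1
53: 1001000010111100011011 → 1, fb=1
54: 0010000101111000110111 → 0, fb=0
55: 0100001011110001101110 → 0, fb=1
56: 1000010111100011011101 → 1, fb=1
57: 0000101111000110111011 → 0, fb=0
58: 0001011110001101110110 → 0, fb=0
59: 0010111100011011101100 → 0, fb=0
60: 0101111000110111011000 → 0, fb=1

1110011100010111111011001010010011100000110101111011010010000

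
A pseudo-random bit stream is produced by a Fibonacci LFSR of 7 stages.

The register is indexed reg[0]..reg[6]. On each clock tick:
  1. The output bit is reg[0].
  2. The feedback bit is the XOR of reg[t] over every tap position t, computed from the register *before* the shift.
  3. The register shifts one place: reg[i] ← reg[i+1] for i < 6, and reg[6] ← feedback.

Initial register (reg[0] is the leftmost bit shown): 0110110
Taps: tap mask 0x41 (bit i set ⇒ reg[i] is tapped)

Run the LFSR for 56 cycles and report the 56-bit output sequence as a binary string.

01101100100100011100001011111001010111001101000100111100

k : reg_k → out_k, fb_k
0: 0110110 → 0, fb=0
1: 1101100 → 1, fb=1
2: 1011001 → 1, fb=0
3: 0110010 → 0, fb=0
4: 1100100 → 1, fb=1
5: 1001001 → 1, fb=0
6: 0010010 → 0, fb=0
7: 0100100 → 0, fb=0
8: 1001000 → 1, fb=1
9: 0010001 → 0, fb=1
10: 0100011 → 0, fb=1
11: 1000111 → 1, fb=0
12: 0001110 → 0, fb=0
13: 0011100 → 0, fb=0
14: 0111000 → 0, fb=0
15: 1110000 → 1, fb=1
16: 1100001 → 1, fb=0
17: 1000010 → 1, fb=1
18: 0000101 → 0, fb=1
19: 0001011 → 0, fb=1
20: 0010111 → 0, fb=1
21: 0101111 → 0, fb=1
22: 1011111 → 1, fb=0
23: 0111110 → 0, fb=0
24: 1111100 → 1, fb=1
25: 1111001 → 1, fb=0
26: 1110010 → 1, fb=1
27: 1100101 → 1, fb=0
28: 1001010 → 1, fb=1
29: 0010101 → 0, fb=1
30: 0101011 → 0, fb=1
31: 1010111 → 1, fb=0
32: 0101110 → 0, fb=0
33: 1011100 → 1, fb=1
34: 0111001 → 0, fb=1
35: 1110011 → 1, fb=0
36: 1100110 → 1, fb=1
37: 1001101 → 1, fb=0
38: 0011010 → 0, fb=0
39: 0110100 → 0, fb=0
40: 1101000 → 1, fb=1
41: 1010001 → 1, fb=0
42: 0100010 → 0, fb=0
43: 1000100 → 1, fb=1
44: 0001001 → 0, fb=1
45: 0010011 → 0, fb=1
46: 0100111 → 0, fb=1
47: 1001111 → 1, fb=0
48: 0011110 → 0, fb=0
49: 0111100 → 0, fb=0
50: 1111000 → 1, fb=1
51: 1110001 → 1, fb=0
52: 1100010 → 1, fb=1
53: 1000101 → 1, fb=0
54: 0001010 → 0, fb=0
55: 0010100 → 0, fb=0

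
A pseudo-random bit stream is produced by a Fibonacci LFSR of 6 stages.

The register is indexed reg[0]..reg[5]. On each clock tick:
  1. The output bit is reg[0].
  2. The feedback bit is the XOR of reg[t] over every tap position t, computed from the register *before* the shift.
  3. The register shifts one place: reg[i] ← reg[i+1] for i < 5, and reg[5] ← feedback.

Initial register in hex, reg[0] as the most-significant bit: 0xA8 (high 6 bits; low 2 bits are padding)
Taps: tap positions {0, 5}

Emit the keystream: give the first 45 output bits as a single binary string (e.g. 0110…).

101010110011011101101001001110001011110010100

k : reg_k → out_k, fb_k
0: 101010 → 1, fb=1
1: 010101 → 0, fb=1
2: 101011 → 1, fb=0
3: 010110 → 0, fb=0
4: 101100 → 1, fb=1
5: 011001 → 0, fb=1
6: 110011 → 1, fb=0
7: 100110 → 1, fb=1
8: 001101 → 0, fb=1
9: 011011 → 0, fb=1
10: 110111 → 1, fb=0
11: 101110 → 1, fb=1
12: 011101 → 0, fb=1
13: 111011 → 1, fb=0
14: 110110 → 1, fb=1
15: 101101 → 1, fb=0
16: 011010 → 0, fb=0
17: 110100 → 1, fb=1
18: 101001 → 1, fb=0
19: 010010 → 0, fb=0
20: 100100 → 1, fb=1
21: 001001 → 0, fb=1
22: 010011 → 0, fb=1
23: 100111 → 1, fb=0
24: 001110 → 0, fb=0
25: 011100 → 0, fb=0
26: 111000 → 1, fb=1
27: 110001 → 1, fb=0
28: 100010 → 1, fb=1
29: 000101 → 0, fb=1
30: 001011 → 0, fb=1
31: 010111 → 0, fb=1
32: 101111 → 1, fb=0
33: 011110 → 0, fb=0
34: 111100 → 1, fb=1
35: 111001 → 1, fb=0
36: 110010 → 1, fb=1
37: 100101 → 1, fb=0
38: 001010 → 0, fb=0
39: 010100 → 0, fb=0
40: 101000 → 1, fb=1
41: 010001 → 0, fb=1
42: 100011 → 1, fb=0
43: 000110 → 0, fb=0
44: 001100 → 0, fb=0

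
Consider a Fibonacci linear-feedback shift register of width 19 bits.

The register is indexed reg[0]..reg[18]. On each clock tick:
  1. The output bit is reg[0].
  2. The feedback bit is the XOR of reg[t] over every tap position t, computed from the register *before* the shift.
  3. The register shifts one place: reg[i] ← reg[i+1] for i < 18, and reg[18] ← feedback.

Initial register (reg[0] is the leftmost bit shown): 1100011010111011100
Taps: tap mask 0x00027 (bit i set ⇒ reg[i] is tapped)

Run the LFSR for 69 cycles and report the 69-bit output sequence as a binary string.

110001101011101110010000110010100001110101100110101111111101110011011

tick  register→output (feedback)
  0  1100011010111011100→1 (1)
  1  1000110101110111001→1 (0)
  2  0001101011101110010→0 (0)
  3  0011010111011100100→0 (0)
  4  0110101110111001000→0 (0)
  5  1101011101110010000→1 (1)
  6  1010111011100100001→1 (1)
  7  0101110111001000011→0 (0)
  8  1011101110010000110→1 (0)
  9  0111011100100001100→0 (1)
 10  1110111001000011001→1 (0)
 11  1101110010000110010→1 (1)
 12  1011100100001100101→1 (0)
 13  0111001000011001010→0 (0)
 14  1110010000110010100→1 (0)
 15  1100100001100101000→1 (0)
 16  1001000011001010000→1 (1)
 17  0010000110010100001→0 (1)
 18  0100001100101000011→0 (1)
 19  1000011001010000111→1 (0)
 20  0000110010100001110→0 (1)
 21  0001100101000011101→0 (0)
 22  0011001010000111010→0 (1)
 23  0110010100001110101→0 (1)
 24  1100101000011101011→1 (0)
 25  1001010000111010110→1 (0)
 26  0010100001110101100→0 (1)
 27  0101000011101011001→0 (1)
 28  1010000111010110011→1 (0)
 29  0100001110101100110→0 (1)
 30  1000011101011001101→1 (0)
 31  0000111010110011010→0 (1)
 32  0001110101100110101→0 (1)
 33  0011101011001101011→0 (1)
 34  0111010110011010111→0 (1)
 35  1110101100110101111→1 (1)
 36  1101011001101011111→1 (1)
 37  1010110011010111111→1 (1)
 38  0101100110101111111→0 (1)
 39  1011001101011111111→1 (0)
 40  0110011010111111110→0 (1)
 41  1100110101111111101→1 (1)
 42  1001101011111111011→1 (1)
 43  0011010111111110111→0 (0)
 44  0110101111111101110→0 (0)
 45  1101011111111011100→1 (1)
 46  1010111111110111001→1 (1)
 47  0101111111101110011→0 (0)
 48  1011111111011100110→1 (1)
 49  0111111110111001101→0 (1)
 50  1111111101110011011→1 (0)
 51  1111111011100110110→1 (0)
 52  1111110111001101100→1 (0)
 53  1111101110011011000→1 (1)
 54  1111011100110110001→1 (0)
 55  1110111001101100010→1 (0)
 56  1101110011011000100→1 (1)
 57  1011100110110001001→1 (0)
 58  0111001101100010010→0 (0)
 59  1110011011000100100→1 (0)
 60  1100110110001001000→1 (1)
 61  1001101100010010001→1 (1)
 62  0011011000100100011→0 (0)
 63  0110110001001000110→0 (1)
 64  1101100010010001101→1 (0)
 65  1011000100100011010→1 (0)
 66  0110001001000110100→0 (0)
 67  1100010010001101000→1 (1)
 68  1000100100011010001→1 (1)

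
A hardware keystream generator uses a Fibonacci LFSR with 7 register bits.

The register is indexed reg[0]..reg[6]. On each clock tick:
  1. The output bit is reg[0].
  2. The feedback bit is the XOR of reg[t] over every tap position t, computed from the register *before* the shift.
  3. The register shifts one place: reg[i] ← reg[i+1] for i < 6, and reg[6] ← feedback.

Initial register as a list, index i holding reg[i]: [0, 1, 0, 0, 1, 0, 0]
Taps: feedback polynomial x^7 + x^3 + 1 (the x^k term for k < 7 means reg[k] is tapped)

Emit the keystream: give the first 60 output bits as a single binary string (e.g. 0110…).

tick  register→output (feedback)
  0  0100100→0 (0)
  1  1001000→1 (0)
  2  0010000→0 (0)
  3  0100000→0 (0)
  4  1000000→1 (1)
  5  0000001→0 (0)
  6  0000010→0 (0)
  7  0000100→0 (0)
  8  0001000→0 (1)
  9  0010001→0 (0)
 10  0100010→0 (0)
 11  1000100→1 (1)
 12  0001001→0 (1)
 13  0010011→0 (0)
 14  0100110→0 (0)
 15  1001100→1 (0)
 16  0011000→0 (1)
 17  0110001→0 (0)
 18  1100010→1 (1)
 19  1000101→1 (1)
 20  0001011→0 (1)
 21  0010111→0 (0)
 22  0101110→0 (1)
 23  1011101→1 (0)
 24  0111010→0 (1)
 25  1110101→1 (1)
 26  1101011→1 (0)
 27  1010110→1 (1)
 28  0101101→0 (1)
 29  1011011→1 (0)
 30  0110110→0 (0)
 31  1101100→1 (0)
 32  1011000→1 (0)
 33  0110000→0 (0)
 34  1100000→1 (1)
 35  1000001→1 (1)
 36  0000011→0 (0)
 37  0000110→0 (0)
 38  0001100→0 (1)
 39  0011001→0 (1)
 40  0110011→0 (0)
 41  1100110→1 (1)
 42  1001101→1 (0)
 43  0011010→0 (1)
 44  0110101→0 (0)
 45  1101010→1 (0)
 46  1010100→1 (1)
 47  0101001→0 (1)
 48  1010011→1 (1)
 49  0100111→0 (0)
 50  1001110→1 (0)
 51  0011100→0 (1)
 52  0111001→0 (1)
 53  1110011→1 (1)
 54  1100111→1 (1)
 55  1001111→1 (0)
 56  0011110→0 (1)
 57  0111101→0 (1)
 58  1111011→1 (0)
 59  1110110→1 (1)

010010000001000100110001011101011011000001100110101001110011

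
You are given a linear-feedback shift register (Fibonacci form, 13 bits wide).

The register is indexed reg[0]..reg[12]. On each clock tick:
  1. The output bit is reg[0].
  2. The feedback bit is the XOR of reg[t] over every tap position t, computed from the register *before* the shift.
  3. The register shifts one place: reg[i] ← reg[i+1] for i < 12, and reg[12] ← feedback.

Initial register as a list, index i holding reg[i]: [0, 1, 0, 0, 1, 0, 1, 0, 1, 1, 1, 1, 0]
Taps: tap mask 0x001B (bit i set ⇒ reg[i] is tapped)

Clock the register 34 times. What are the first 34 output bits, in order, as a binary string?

0100101011110001001111000100101100

tick  register→output (feedback)
  0  0100101011110→0 (0)
  1  1001010111100→1 (0)
  2  0010101111000→0 (1)
  3  0101011110001→0 (0)
  4  1010111100010→1 (0)
  5  0101111000100→0 (1)
  6  1011110001001→1 (1)
  7  0111100010011→0 (1)
  8  1111000100111→1 (1)
  9  1110001001111→1 (0)
 10  1100010011110→1 (0)
 11  1000100111100→1 (0)
 12  0001001111000→0 (1)
 13  0010011110001→0 (0)
 14  0100111100010→0 (0)
 15  1001111000100→1 (1)
 16  0011110001001→0 (0)
 17  0111100010010→0 (1)
 18  1111000100101→1 (1)
 19  1110001001011→1 (0)
 20  1100010010110→1 (0)
 21  1000100101100→1 (0)
 22  0001001011000→0 (1)
 23  0010010110001→0 (0)
 24  0100101100010→0 (0)
 25  1001011000100→1 (0)
 26  0010110001000→0 (1)
 27  0101100010001→0 (1)
 28  1011000100011→1 (0)
 29  0110001000110→0 (1)
 30  1100010001101→1 (0)
 31  1000100011010→1 (0)
 32  0001000110100→0 (1)
 33  0010001101001→0 (0)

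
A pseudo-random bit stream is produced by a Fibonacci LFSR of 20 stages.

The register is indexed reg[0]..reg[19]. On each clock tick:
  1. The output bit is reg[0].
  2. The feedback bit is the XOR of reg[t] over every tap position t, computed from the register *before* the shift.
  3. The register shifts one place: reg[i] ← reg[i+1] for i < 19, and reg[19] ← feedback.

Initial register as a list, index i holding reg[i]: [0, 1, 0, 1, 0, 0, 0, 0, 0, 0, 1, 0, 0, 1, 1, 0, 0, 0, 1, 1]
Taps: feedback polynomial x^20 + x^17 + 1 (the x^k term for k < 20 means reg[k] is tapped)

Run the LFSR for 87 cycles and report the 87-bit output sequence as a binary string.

010100000010011000110011011011111001000100010100011101111110110011011100111000101001111

tick  register→output (feedback)
  0  01010000001001100011→0 (0)
  1  10100000010011000110→1 (0)
  2  01000000100110001100→0 (1)
  3  10000001001100011001→1 (1)
  4  00000010011000110011→0 (0)
  5  00000100110001100110→0 (1)
  6  00001001100011001101→0 (1)
  7  00010011000110011011→0 (0)
  8  00100110001100110110→0 (1)
  9  01001100011001101101→0 (1)
 10  10011000110011011011→1 (1)
 11  00110001100110110111→0 (1)
 12  01100011001101101111→0 (1)
 13  11000110011011011111→1 (0)
 14  10001100110110111110→1 (0)
 15  00011001101101111100→0 (1)
 16  00110011011011111001→0 (0)
 17  01100110110111110010→0 (0)
 18  11001101101111100100→1 (0)
 19  10011011011111001000→1 (1)
 20  00110110111110010001→0 (0)
 21  01101101111100100010→0 (0)
 22  11011011111001000100→1 (0)
 23  10110111110010001000→1 (1)
 24  01101111100100010001→0 (0)
 25  11011111001000100010→1 (1)
 26  10111110010001000101→1 (0)
 27  01111100100010001010→0 (0)
 28  11111001000100010100→1 (0)
 29  11110010001000101000→1 (1)
 30  11100100010001010001→1 (1)
 31  11001000100010100011→1 (1)
 32  10010001000101000111→1 (0)
 33  00100010001010001110→0 (1)
 34  01000100010100011101→0 (1)
 35  10001000101000111011→1 (1)
 36  00010001010001110111→0 (1)
 37  00100010100011101111→0 (1)
 38  01000101000111011111→0 (1)
 39  10001010001110111111→1 (0)
 40  00010100011101111110→0 (1)
 41  00101000111011111101→0 (1)
 42  01010001110111111011→0 (0)
 43  10100011101111110110→1 (0)
 44  01000111011111101100→0 (1)
 45  10001110111111011001→1 (1)
 46  00011101111110110011→0 (0)
 47  00111011111101100110→0 (1)
 48  01110111111011001101→0 (1)
 49  11101111110110011011→1 (1)
 50  11011111101100110111→1 (0)
 51  10111111011001101110→1 (0)
 52  01111110110011011100→0 (1)
 53  11111101100110111001→1 (1)
 54  11111011001101110011→1 (1)
 55  11110110011011100111→1 (0)
 56  11101100110111001110→1 (0)
 57  11011001101110011100→1 (0)
 58  10110011011100111000→1 (1)
 59  01100110111001110001→0 (0)
 60  11001101110011100010→1 (1)
 61  10011011100111000101→1 (0)
 62  00110111001110001010→0 (0)
 63  01101110011100010100→0 (1)
 64  11011100111000101001→1 (1)
 65  10111001110001010011→1 (1)
 66  01110011100010100111→0 (1)
 67  11100111000101001111→1 (0)
 68  11001110001010011110→1 (0)
 69  10011100010100111100→1 (0)
 70  00111000101001111000→0 (0)
 71  01110001010011110000→0 (0)
 72  11100010100111100000→1 (1)
 73  11000101001111000001→1 (1)
 74  10001010011110000011→1 (1)
 75  00010100111100000111→0 (1)
 76  00101001111000001111→0 (1)
 77  01010011110000011111→0 (1)
 78  10100111100000111111→1 (0)
 79  01001111000001111110→0 (1)
 80  10011110000011111101→1 (0)
 81  00111100000111111010→0 (0)
 82  01111000001111110100→0 (1)
 83  11110000011111101001→1 (1)
 84  11100000111111010011→1 (1)
 85  11000001111110100111→1 (0)
 86  10000011111101001110→1 (0)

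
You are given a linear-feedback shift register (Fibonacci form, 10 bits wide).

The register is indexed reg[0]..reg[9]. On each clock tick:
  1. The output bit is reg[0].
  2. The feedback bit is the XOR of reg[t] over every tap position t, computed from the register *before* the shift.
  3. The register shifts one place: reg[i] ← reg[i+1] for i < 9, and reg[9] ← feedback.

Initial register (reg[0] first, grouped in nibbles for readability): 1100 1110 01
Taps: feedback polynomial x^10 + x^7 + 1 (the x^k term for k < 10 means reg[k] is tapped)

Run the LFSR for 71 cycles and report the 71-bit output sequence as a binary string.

11001110011111000001110010010101100101111001011100000101011011001100001

tick  register→output (feedback)
  0  1100111001→1 (1)
  1  1001110011→1 (1)
  2  0011100111→0 (1)
  3  0111001111→0 (1)
  4  1110011111→1 (0)
  5  1100111110→1 (0)
  6  1001111100→1 (0)
  7  0011111000→0 (0)
  8  0111110000→0 (0)
  9  1111100000→1 (1)
 10  1111000001→1 (1)
 11  1110000011→1 (1)
 12  1100000111→1 (0)
 13  1000001110→1 (0)
 14  0000011100→0 (1)
 15  0000111001→0 (0)
 16  0001110010→0 (0)
 17  0011100100→0 (1)
 18  0111001001→0 (0)
 19  1110010010→1 (1)
 20  1100100101→1 (0)
 21  1001001010→1 (1)
 22  0010010101→0 (1)
 23  0100101011→0 (0)
 24  1001010110→1 (0)
 25  0010101100→0 (1)
 26  0101011001→0 (0)
 27  1010110010→1 (1)
 28  0101100101→0 (1)
 29  1011001011→1 (1)
 30  0110010111→0 (1)
 31  1100101111→1 (0)
 32  1001011110→1 (0)
 33  0010111100→0 (1)
 34  0101111001→0 (0)
 35  1011110010→1 (1)
 36  0111100101→0 (1)
 37  1111001011→1 (1)
 38  1110010111→1 (0)
 39  1100101110→1 (0)
 40  1001011100→1 (0)
 41  0010111000→0 (0)
 42  0101110000→0 (0)
 43  1011100000→1 (1)
 44  0111000001→0 (0)
 45  1110000010→1 (1)
 46  1100000101→1 (0)
 47  1000001010→1 (1)
 48  0000010101→0 (1)
 49  0000101011→0 (0)
 50  0001010110→0 (1)
 51  0010101101→0 (1)
 52  0101011011→0 (0)
 53  1010110110→1 (0)
 54  0101101100→0 (1)
 55  1011011001→1 (1)
 56  0110110011→0 (0)
 57  1101100110→1 (0)
 58  1011001100→1 (0)
 59  0110011000→0 (0)
 60  1100110000→1 (1)
 61  1001100001→1 (1)
 62  0011000011→0 (0)
 63  0110000110→0 (1)
 64  1100001101→1 (0)
 65  1000011010→1 (1)
 66  0000110101→0 (1)
 67  0001101011→0 (0)
 68  0011010110→0 (1)
 69  0110101101→0 (1)
 70  1101011011→1 (1)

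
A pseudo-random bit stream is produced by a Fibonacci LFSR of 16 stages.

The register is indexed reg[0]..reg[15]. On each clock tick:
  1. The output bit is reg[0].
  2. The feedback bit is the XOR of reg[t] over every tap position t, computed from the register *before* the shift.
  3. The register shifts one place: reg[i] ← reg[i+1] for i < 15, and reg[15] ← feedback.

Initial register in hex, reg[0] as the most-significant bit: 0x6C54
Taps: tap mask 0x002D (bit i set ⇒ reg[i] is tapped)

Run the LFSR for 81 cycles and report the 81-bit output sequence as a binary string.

011011000101010000110101001000111110110011001110101000000101010100101001000011011

tick  register→output (feedback)
  0  0110110001010100→0 (0)
  1  1101100010101000→1 (0)
  2  1011000101010000→1 (1)
  3  0110001010100001→0 (1)
  4  1100010101000011→1 (0)
  5  1000101010000110→1 (1)
  6  0001010100001101→0 (0)
  7  0010101000011010→0 (1)
  8  0101010000110101→0 (0)
  9  1010100001101010→1 (0)
 10  0101000011010100→0 (1)
 11  1010000110101001→1 (0)
 12  0100001101010010→0 (0)
 13  1000011010100100→1 (0)
 14  0000110101001000→0 (1)
 15  0001101010010001→0 (1)
 16  0011010100100011→0 (1)
 17  0110101001000111→0 (1)
 18  1101010010001111→1 (1)
 19  1010100100011111→1 (0)
 20  0101001000111110→0 (1)
 21  1010010001111101→1 (1)
 22  0100100011111011→0 (0)
 23  1001000111110110→1 (0)
 24  0010001111101100→0 (1)
 25  0100011111011001→0 (1)
 26  1000111110110011→1 (0)
 27  0001111101100110→0 (0)
 28  0011111011001100→0 (1)
 29  0111110110011001→0 (1)
 30  1111101100110011→1 (1)
 31  1111011001100111→1 (0)
 32  1110110011001110→1 (1)
 33  1101100110011101→1 (0)
 34  1011001100111010→1 (1)
 35  0110011001110101→0 (0)
 36  1100110011101010→1 (0)
 37  1001100111010100→1 (0)
 38  0011001110101000→0 (0)
 39  0110011101010000→0 (0)
 40  1100111010100000→1 (0)
 41  1001110101000000→1 (1)
 42  0011101010000001→0 (0)
 43  0111010100000010→0 (1)
 44  1110101000000101→1 (0)
 45  1101010000001010→1 (1)
 46  1010100000010101→1 (0)
 47  0101000000101010→0 (1)
 48  1010000001010101→1 (0)
 49  0100000010101010→0 (0)
 50  1000000101010100→1 (1)
 51  0000001010101001→0 (0)
 52  0000010101010010→0 (1)
 53  0000101010100101→0 (0)
 54  0001010101001010→0 (0)
 55  0010101010010100→0 (1)
 56  0101010100101001→0 (0)
 57  1010101001010010→1 (0)
 58  0101010010100100→0 (0)
 59  1010100101001000→1 (0)
 60  0101001010010000→0 (1)
 61  1010010100100001→1 (1)
 62  0100101001000011→0 (0)
 63  1001010010000110→1 (1)
 64  0010100100001101→0 (1)
 65  0101001000011011→0 (1)
 66  1010010000110111→1 (1)
 67  0100100001101111→0 (0)
 68  1001000011011110→1 (0)
 69  0010000110111100→0 (1)
 70  0100001101111001→0 (0)
 71  1000011011110010→1 (0)
 72  0000110111100100→0 (1)
 73  0001101111001001→0 (1)
 74  0011011110010011→0 (1)
 75  0110111100100111→0 (0)
 76  1101111001001110→1 (1)
 77  1011110010011101→1 (0)
 78  0111100100111010→0 (0)
 79  1111001001110100→1 (1)
 80  1110010011101001→1 (1)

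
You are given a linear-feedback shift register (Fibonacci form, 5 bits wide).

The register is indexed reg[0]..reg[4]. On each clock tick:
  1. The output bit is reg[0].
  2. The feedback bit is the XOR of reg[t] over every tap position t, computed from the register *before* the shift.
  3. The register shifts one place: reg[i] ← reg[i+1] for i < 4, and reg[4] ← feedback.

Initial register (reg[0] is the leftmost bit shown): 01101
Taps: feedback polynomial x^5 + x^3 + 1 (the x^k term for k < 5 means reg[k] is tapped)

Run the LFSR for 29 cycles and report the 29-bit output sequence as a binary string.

tick  register→output (feedback)
  0  01101→0 (0)
  1  11010→1 (0)
  2  10100→1 (1)
  3  01001→0 (0)
  4  10010→1 (0)
  5  00100→0 (0)
  6  01000→0 (0)
  7  10000→1 (1)
  8  00001→0 (0)
  9  00010→0 (1)
 10  00101→0 (0)
 11  01010→0 (1)
 12  10101→1 (1)
 13  01011→0 (1)
 14  10111→1 (0)
 15  01110→0 (1)
 16  11101→1 (1)
 17  11011→1 (0)
 18  10110→1 (0)
 19  01100→0 (0)
 20  11000→1 (1)
 21  10001→1 (1)
 22  00011→0 (1)
 23  00111→0 (1)
 24  01111→0 (1)
 25  11111→1 (0)
 26  11110→1 (0)
 27  11100→1 (1)
 28  11001→1 (1)

01101001000010101110110001111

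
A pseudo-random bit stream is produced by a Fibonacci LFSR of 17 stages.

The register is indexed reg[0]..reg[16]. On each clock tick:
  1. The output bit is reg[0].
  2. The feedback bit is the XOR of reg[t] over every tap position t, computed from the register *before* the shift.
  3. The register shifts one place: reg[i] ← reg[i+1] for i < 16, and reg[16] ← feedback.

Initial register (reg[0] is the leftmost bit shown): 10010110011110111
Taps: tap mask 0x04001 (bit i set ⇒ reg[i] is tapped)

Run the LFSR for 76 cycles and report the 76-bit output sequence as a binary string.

1001011001111011101111001010100011000110100001001111110011011001010101001111

tick  register→output (feedback)
  0  10010110011110111→1 (0)
  1  00101100111101110→0 (1)
  2  01011001111011101→0 (1)
  3  10110011110111011→1 (1)
  4  01100111101110111→0 (1)
  5  11001111011101111→1 (0)
  6  10011110111011110→1 (0)
  7  00111101110111100→0 (1)
  8  01111011101111001→0 (0)
  9  11110111011110010→1 (1)
 10  11101110111100101→1 (0)
 11  11011101111001010→1 (1)
 12  10111011110010101→1 (0)
 13  01110111100101010→0 (0)
 14  11101111001010100→1 (0)
 15  11011110010101000→1 (1)
 16  10111100101010001→1 (1)
 17  01111001010100011→0 (0)
 18  11110010101000110→1 (0)
 19  11100101010001100→1 (0)
 20  11001010100011000→1 (1)
 21  10010101000110001→1 (1)
 22  00101010001100011→0 (0)
 23  01010100011000110→0 (1)
 24  10101000110001101→1 (0)
 25  01010001100011010→0 (0)
 26  10100011000110100→1 (0)
 27  01000110001101000→0 (0)
 28  10001100011010000→1 (1)
 29  00011000110100001→0 (0)
 30  00110001101000010→0 (0)
 31  01100011010000100→0 (1)
 32  11000110100001001→1 (1)
 33  10001101000010011→1 (1)
 34  00011010000100111→0 (1)
 35  00110100001001111→0 (1)
 36  01101000010011111→0 (1)
 37  11010000100111111→1 (0)
 38  10100001001111110→1 (0)
 39  01000010011111100→0 (1)
 40  10000100111111001→1 (1)
 41  00001001111110011→0 (0)
 42  00010011111100110→0 (1)
 43  00100111111001101→0 (1)
 44  01001111110011011→0 (0)
 45  10011111100110110→1 (0)
 46  00111111001101100→0 (1)
 47  01111110011011001→0 (0)
 48  11111100110110010→1 (1)
 49  11111001101100101→1 (0)
 50  11110011011001010→1 (1)
 51  11100110110010101→1 (0)
 52  11001101100101010→1 (1)
 53  10011011001010101→1 (0)
 54  00110110010101010→0 (0)
 55  01101100101010100→0 (1)
 56  11011001010101001→1 (1)
 57  10110010101010011→1 (1)
 58  01100101010100111→0 (1)
 59  11001010101001111→1 (0)
 60  10010101010011110→1 (0)
 61  00101010100111100→0 (1)
 62  01010101001111001→0 (0)
 63  10101010011110010→1 (1)
 64  01010100111100101→0 (1)
 65  10101001111001011→1 (1)
 66  01010011110010111→0 (1)
 67  10100111100101111→1 (0)
 68  01001111001011110→0 (1)
 69  10011110010111101→1 (0)
 70  00111100101111010→0 (0)
 71  01111001011110100→0 (1)
 72  11110010111101001→1 (1)
 73  11100101111010011→1 (1)
 74  11001011110100111→1 (0)
 75  10010111101001110→1 (0)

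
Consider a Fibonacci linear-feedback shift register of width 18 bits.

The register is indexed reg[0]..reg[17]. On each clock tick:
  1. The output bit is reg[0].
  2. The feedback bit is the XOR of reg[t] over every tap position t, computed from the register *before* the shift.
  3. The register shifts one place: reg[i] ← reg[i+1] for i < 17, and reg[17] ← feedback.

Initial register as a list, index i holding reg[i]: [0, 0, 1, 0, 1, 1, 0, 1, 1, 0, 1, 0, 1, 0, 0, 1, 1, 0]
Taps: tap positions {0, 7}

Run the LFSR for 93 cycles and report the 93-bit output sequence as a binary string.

k : reg_k → out_k, fb_k
0: 001011011010100110 → 0, fb=1
1: 010110110101001101 → 0, fb=1
2: 101101101010011011 → 1, fb=1
3: 011011010100110111 → 0, fb=1
4: 110110101001101111 → 1, fb=1
5: 101101010011011111 → 1, fb=0
6: 011010100110111110 → 0, fb=0
7: 110101001101111100 → 1, fb=1
8: 101010011011111001 → 1, fb=0
9: 010100110111110010 → 0, fb=1
10: 101001101111100101 → 1, fb=1
11: 010011011111001011 → 0, fb=1
12: 100110111110010111 → 1, fb=0
13: 001101111100101110 → 0, fb=1
14: 011011111001011101 → 0, fb=1
15: 110111110010111011 → 1, fb=0
16: 101111100101110110 → 1, fb=1
17: 011111001011101101 → 0, fb=0
18: 111110010111011010 → 1, fb=0
19: 111100101110110100 → 1, fb=1
20: 111001011101101001 → 1, fb=0
21: 110010111011010010 → 1, fb=0
22: 100101110110100100 → 1, fb=0
23: 001011101101001000 → 0, fb=0
24: 010111011010010000 → 0, fb=1
25: 101110110100100001 → 1, fb=0
26: 011101101001000010 → 0, fb=0
27: 111011010010000100 → 1, fb=0
28: 110110100100001000 → 1, fb=1
29: 101101001000010001 → 1, fb=1
30: 011010010000100011 → 0, fb=1
31: 110100100001000111 → 1, fb=1
32: 101001000010001111 → 1, fb=1
33: 010010000100011111 → 0, fb=0
34: 100100001000111110 → 1, fb=1
35: 001000010001111101 → 0, fb=1
36: 010000100011111011 → 0, fb=0
37: 100001000111110110 → 1, fb=1
38: 000010001111101101 → 0, fb=0
39: 000100011111011010 → 0, fb=1
40: 001000111110110101 → 0, fb=1
41: 010001111101101011 → 0, fb=1
42: 100011111011010111 → 1, fb=0
43: 000111110110101110 → 0, fb=1
44: 001111101101011101 → 0, fb=0
45: 011111011010111010 → 0, fb=1
46: 111110110101110101 → 1, fb=0
47: 111101101011101010 → 1, fb=1
48: 111011010111010101 → 1, fb=0
49: 110110101110101010 → 1, fb=1
50: 101101011101010101 → 1, fb=0
51: 011010111010101010 → 0, fb=1
52: 110101110101010101 → 1, fb=0
53: 101011101010101010 → 1, fb=1
54: 010111010101010101 → 0, fb=1
55: 101110101010101011 → 1, fb=1
56: 011101010101010111 → 0, fb=1
57: 111010101010101111 → 1, fb=1
58: 110101010101011111 → 1, fb=0
59: 101010101010111110 → 1, fb=1
60: 010101010101111101 → 0, fb=1
61: 101010101011111011 → 1, fb=1
62: 010101010111110111 → 0, fb=1
63: 101010101111101111 → 1, fb=1
64: 010101011111011111 → 0, fb=1
65: 101010111110111111 → 1, fb=0
66: 010101111101111110 → 0, fb=1
67: 101011111011111101 → 1, fb=0
68: 010111110111111010 → 0, fb=1
69: 101111101111110101 → 1, fb=1
70: 011111011111101011 → 0, fb=1
71: 111110111111010111 → 1, fb=0
72: 111101111110101110 → 1, fb=0
73: 111011111101011100 → 1, fb=0
74: 110111111010111000 → 1, fb=0
75: 101111110101110000 → 1, fb=0
76: 011111101011100000 → 0, fb=0
77: 111111010111000000 → 1, fb=0
78: 111110101110000000 → 1, fb=1
79: 111101011100000001 → 1, fb=0
80: 111010111000000010 → 1, fb=0
81: 110101110000000100 → 1, fb=0
82: 101011100000001000 → 1, fb=1
83: 010111000000010001 → 0, fb=0
84: 101110000000100010 → 1, fb=1
85: 011100000001000101 → 0, fb=0
86: 111000000010001010 → 1, fb=1
87: 110000000100010101 → 1, fb=1
88: 100000001000101011 → 1, fb=1
89: 000000010001010111 → 0, fb=1
90: 000000100010101111 → 0, fb=0
91: 000001000101011110 → 0, fb=0
92: 000010001010111100 → 0, fb=0

001011011010100110111110010111011010010000100011111011010111010101010101111101111110101110000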